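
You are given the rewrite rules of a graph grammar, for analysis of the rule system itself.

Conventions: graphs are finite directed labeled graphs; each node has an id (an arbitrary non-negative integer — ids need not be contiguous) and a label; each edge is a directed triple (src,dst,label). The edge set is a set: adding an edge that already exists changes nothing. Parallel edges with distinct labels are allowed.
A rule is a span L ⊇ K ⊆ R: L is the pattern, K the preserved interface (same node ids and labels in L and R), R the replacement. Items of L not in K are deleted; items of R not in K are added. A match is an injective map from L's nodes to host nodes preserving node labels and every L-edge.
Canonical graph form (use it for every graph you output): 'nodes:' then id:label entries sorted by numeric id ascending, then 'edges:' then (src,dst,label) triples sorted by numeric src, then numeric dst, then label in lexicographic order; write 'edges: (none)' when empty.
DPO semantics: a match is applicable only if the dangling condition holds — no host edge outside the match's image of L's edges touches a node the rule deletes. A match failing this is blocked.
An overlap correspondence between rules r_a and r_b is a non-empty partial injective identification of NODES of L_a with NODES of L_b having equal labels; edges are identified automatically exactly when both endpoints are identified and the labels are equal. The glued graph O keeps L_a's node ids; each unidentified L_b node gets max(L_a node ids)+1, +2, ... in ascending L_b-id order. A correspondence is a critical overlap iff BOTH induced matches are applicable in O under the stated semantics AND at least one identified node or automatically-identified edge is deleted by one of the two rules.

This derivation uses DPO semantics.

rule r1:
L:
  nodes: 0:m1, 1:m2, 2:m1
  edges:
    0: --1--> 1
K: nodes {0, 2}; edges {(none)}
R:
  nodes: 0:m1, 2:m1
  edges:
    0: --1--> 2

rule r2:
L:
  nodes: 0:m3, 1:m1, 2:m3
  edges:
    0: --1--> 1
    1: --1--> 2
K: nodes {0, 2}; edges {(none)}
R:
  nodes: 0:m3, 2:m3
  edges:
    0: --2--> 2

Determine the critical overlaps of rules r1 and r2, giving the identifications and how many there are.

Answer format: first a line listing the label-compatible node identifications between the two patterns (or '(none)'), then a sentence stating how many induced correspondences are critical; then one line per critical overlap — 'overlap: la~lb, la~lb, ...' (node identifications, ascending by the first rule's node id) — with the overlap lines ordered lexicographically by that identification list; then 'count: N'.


label-compatible node identifications between L(r1) and L(r2): 0~1, 2~1
1 of the induced correspondences is a critical overlap of r1 and r2.
overlap: 2~1
count: 1


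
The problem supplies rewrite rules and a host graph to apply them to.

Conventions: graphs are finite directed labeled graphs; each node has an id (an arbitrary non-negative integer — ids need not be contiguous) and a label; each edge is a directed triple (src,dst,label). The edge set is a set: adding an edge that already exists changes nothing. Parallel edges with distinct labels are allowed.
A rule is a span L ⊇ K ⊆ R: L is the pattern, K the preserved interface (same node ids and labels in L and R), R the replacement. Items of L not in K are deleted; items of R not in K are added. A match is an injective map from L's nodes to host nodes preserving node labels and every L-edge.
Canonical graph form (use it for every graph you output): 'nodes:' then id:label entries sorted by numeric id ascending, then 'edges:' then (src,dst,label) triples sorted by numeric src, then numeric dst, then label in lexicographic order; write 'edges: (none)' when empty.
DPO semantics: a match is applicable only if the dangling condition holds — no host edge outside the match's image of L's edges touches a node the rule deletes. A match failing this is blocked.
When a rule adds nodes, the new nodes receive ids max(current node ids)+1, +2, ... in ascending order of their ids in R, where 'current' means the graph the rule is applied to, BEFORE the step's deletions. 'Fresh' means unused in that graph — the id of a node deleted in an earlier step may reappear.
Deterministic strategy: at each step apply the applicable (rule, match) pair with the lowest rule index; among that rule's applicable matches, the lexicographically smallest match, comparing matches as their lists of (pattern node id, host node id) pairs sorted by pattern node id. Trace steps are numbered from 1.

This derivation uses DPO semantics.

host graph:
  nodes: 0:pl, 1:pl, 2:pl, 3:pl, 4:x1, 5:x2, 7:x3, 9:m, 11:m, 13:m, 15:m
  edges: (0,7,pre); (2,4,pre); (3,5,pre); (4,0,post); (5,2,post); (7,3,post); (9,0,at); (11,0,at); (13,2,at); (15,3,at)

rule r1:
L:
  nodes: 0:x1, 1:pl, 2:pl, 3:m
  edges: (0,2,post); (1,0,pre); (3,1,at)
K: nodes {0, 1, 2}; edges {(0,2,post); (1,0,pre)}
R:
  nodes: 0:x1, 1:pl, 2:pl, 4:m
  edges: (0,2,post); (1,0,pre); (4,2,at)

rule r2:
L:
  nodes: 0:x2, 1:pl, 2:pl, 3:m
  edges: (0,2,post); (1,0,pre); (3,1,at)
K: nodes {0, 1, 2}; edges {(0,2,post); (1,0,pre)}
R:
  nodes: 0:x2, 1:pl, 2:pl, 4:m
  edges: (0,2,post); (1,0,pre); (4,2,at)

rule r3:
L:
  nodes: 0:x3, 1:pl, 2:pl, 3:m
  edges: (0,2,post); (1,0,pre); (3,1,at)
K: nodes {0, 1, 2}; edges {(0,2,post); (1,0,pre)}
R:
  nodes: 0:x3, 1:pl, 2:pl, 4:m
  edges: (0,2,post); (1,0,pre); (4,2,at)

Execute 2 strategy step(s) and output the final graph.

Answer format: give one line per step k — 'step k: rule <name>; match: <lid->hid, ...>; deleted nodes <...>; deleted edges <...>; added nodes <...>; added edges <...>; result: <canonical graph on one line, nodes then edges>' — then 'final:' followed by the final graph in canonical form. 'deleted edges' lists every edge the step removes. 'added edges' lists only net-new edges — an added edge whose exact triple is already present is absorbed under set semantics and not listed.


step 1: rule r1; match: 0->4, 1->2, 2->0, 3->13; deleted nodes 13; deleted edges (13,2,at); added nodes 16; added edges (16,0,at); result: nodes: 0:pl, 1:pl, 2:pl, 3:pl, 4:x1, 5:x2, 7:x3, 9:m, 11:m, 15:m, 16:m edges: (0,7,pre); (2,4,pre); (3,5,pre); (4,0,post); (5,2,post); (7,3,post); (9,0,at); (11,0,at); (15,3,at); (16,0,at)
step 2: rule r2; match: 0->5, 1->3, 2->2, 3->15; deleted nodes 15; deleted edges (15,3,at); added nodes 17; added edges (17,2,at); result: nodes: 0:pl, 1:pl, 2:pl, 3:pl, 4:x1, 5:x2, 7:x3, 9:m, 11:m, 16:m, 17:m edges: (0,7,pre); (2,4,pre); (3,5,pre); (4,0,post); (5,2,post); (7,3,post); (9,0,at); (11,0,at); (16,0,at); (17,2,at)
final:
nodes: 0:pl, 1:pl, 2:pl, 3:pl, 4:x1, 5:x2, 7:x3, 9:m, 11:m, 16:m, 17:m
edges: (0,7,pre); (2,4,pre); (3,5,pre); (4,0,post); (5,2,post); (7,3,post); (9,0,at); (11,0,at); (16,0,at); (17,2,at)


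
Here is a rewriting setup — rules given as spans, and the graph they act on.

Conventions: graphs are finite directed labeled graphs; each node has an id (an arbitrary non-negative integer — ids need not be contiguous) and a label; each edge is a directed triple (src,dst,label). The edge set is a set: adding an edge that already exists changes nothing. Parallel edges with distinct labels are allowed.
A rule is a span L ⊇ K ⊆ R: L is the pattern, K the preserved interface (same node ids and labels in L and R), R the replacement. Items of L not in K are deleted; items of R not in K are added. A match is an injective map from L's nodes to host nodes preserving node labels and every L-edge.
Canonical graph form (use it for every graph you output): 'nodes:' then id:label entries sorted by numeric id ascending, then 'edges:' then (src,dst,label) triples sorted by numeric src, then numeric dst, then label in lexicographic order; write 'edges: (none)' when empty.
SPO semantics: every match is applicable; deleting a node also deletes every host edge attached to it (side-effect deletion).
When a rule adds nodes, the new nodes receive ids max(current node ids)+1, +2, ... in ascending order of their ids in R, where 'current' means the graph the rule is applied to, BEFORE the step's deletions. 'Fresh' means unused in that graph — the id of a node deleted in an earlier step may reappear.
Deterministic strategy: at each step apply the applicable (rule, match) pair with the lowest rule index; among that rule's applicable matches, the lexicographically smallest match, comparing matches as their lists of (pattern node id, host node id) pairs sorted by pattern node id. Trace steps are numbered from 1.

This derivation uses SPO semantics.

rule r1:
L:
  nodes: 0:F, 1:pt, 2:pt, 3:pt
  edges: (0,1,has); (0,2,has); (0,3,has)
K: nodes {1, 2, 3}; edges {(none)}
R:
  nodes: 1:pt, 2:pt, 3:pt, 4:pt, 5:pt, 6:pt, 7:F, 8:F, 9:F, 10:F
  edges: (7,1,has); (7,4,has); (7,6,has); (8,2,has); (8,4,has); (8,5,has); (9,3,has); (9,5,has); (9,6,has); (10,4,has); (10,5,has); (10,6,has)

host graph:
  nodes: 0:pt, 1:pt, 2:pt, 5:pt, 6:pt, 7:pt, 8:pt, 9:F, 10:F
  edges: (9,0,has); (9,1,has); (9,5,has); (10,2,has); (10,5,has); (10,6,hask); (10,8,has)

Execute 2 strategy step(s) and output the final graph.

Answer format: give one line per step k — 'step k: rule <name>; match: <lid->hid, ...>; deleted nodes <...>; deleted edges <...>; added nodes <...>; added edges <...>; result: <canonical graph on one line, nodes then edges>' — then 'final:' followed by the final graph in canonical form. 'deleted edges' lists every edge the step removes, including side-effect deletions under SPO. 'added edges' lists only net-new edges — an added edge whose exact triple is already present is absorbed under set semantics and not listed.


step 1: rule r1; match: 0->9, 1->0, 2->1, 3->5; deleted nodes 9; deleted edges (9,0,has); (9,1,has); (9,5,has); added nodes 11, 12, 13, 14, 15, 16, 17; added edges (14,0,has); (14,11,has); (14,13,has); (15,1,has); (15,11,has); (15,12,has); (16,5,has); (16,12,has); (16,13,has); (17,11,has); (17,12,has); (17,13,has); result: nodes: 0:pt, 1:pt, 2:pt, 5:pt, 6:pt, 7:pt, 8:pt, 10:F, 11:pt, 12:pt, 13:pt, 14:F, 15:F, 16:F, 17:F edges: (10,2,has); (10,5,has); (10,6,hask); (10,8,has); (14,0,has); (14,11,has); (14,13,has); (15,1,has); (15,11,has); (15,12,has); (16,5,has); (16,12,has); (16,13,has); (17,11,has); (17,12,has); (17,13,has)
step 2: rule r1; match: 0->10, 1->2, 2->5, 3->8; deleted nodes 10; deleted edges (10,2,has); (10,5,has); (10,6,hask); (10,8,has); added nodes 18, 19, 20, 21, 22, 23, 24; added edges (21,2,has); (21,18,has); (21,20,has); (22,5,has); (22,18,has); (22,19,has); (23,8,has); (23,19,has); (23,20,has); (24,18,has); (24,19,has); (24,20,has); result: nodes: 0:pt, 1:pt, 2:pt, 5:pt, 6:pt, 7:pt, 8:pt, 11:pt, 12:pt, 13:pt, 14:F, 15:F, 16:F, 17:F, 18:pt, 19:pt, 20:pt, 21:F, 22:F, 23:F, 24:F edges: (14,0,has); (14,11,has); (14,13,has); (15,1,has); (15,11,has); (15,12,has); (16,5,has); (16,12,has); (16,13,has); (17,11,has); (17,12,has); (17,13,has); (21,2,has); (21,18,has); (21,20,has); (22,5,has); (22,18,has); (22,19,has); (23,8,has); (23,19,has); (23,20,has); (24,18,has); (24,19,has); (24,20,has)
final:
nodes: 0:pt, 1:pt, 2:pt, 5:pt, 6:pt, 7:pt, 8:pt, 11:pt, 12:pt, 13:pt, 14:F, 15:F, 16:F, 17:F, 18:pt, 19:pt, 20:pt, 21:F, 22:F, 23:F, 24:F
edges: (14,0,has); (14,11,has); (14,13,has); (15,1,has); (15,11,has); (15,12,has); (16,5,has); (16,12,has); (16,13,has); (17,11,has); (17,12,has); (17,13,has); (21,2,has); (21,18,has); (21,20,has); (22,5,has); (22,18,has); (22,19,has); (23,8,has); (23,19,has); (23,20,has); (24,18,has); (24,19,has); (24,20,has)


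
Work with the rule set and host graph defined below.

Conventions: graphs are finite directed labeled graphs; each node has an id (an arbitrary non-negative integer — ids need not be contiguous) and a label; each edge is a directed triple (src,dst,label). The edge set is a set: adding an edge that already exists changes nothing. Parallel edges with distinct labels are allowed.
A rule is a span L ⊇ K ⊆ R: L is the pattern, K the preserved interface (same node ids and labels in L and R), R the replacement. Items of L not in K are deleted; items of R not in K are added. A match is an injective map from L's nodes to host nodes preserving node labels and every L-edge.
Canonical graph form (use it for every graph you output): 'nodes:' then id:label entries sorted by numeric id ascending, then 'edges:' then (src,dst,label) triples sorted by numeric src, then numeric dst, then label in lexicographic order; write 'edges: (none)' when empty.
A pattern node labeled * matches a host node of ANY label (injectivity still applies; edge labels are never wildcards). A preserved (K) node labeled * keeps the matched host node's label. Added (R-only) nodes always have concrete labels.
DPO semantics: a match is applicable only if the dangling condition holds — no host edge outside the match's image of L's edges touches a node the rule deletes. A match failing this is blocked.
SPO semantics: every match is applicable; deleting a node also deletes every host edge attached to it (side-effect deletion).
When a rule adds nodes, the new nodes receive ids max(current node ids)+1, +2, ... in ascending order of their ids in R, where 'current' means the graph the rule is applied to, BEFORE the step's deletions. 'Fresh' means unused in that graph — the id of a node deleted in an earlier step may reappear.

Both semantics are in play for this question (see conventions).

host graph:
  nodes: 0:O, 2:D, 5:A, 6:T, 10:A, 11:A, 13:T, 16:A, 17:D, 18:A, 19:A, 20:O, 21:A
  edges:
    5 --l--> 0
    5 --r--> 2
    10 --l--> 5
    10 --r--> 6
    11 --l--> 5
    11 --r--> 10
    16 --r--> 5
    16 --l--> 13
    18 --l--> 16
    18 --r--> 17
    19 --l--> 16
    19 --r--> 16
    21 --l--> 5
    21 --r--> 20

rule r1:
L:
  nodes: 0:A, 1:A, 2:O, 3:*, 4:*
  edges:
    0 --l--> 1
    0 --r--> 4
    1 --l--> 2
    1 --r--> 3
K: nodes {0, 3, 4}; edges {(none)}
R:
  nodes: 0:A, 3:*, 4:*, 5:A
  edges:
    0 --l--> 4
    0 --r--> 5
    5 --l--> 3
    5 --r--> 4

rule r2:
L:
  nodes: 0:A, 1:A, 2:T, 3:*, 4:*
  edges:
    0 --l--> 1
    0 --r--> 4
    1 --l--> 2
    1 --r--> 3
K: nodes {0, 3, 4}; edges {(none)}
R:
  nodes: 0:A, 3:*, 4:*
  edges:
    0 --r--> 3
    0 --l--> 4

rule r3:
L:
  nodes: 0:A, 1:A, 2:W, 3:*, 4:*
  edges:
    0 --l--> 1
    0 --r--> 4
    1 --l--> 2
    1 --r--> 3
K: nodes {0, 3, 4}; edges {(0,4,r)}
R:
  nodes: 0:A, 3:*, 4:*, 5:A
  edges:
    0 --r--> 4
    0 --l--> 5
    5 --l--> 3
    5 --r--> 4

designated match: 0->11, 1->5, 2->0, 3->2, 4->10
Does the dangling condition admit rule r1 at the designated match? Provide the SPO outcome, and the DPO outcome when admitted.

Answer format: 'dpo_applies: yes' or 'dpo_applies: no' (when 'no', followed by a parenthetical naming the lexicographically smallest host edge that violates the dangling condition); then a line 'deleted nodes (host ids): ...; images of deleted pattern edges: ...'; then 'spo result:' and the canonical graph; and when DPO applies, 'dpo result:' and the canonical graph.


dpo_applies: no
(the rule deletes node 5, which keeps host edge (10,5,l) outside the match image — the dangling condition fails, DPO blocks; SPO proceeds and side-deletes such edges)
deleted nodes (host ids): 0, 5; images of deleted pattern edges: (5,0,l); (5,2,r); (11,5,l); (11,10,r)
spo result:
nodes: 2:D, 6:T, 10:A, 11:A, 13:T, 16:A, 17:D, 18:A, 19:A, 20:O, 21:A, 22:A
edges: (10,6,r); (11,10,l); (11,22,r); (16,13,l); (18,16,l); (18,17,r); (19,16,l); (19,16,r); (21,20,r); (22,2,l); (22,10,r)


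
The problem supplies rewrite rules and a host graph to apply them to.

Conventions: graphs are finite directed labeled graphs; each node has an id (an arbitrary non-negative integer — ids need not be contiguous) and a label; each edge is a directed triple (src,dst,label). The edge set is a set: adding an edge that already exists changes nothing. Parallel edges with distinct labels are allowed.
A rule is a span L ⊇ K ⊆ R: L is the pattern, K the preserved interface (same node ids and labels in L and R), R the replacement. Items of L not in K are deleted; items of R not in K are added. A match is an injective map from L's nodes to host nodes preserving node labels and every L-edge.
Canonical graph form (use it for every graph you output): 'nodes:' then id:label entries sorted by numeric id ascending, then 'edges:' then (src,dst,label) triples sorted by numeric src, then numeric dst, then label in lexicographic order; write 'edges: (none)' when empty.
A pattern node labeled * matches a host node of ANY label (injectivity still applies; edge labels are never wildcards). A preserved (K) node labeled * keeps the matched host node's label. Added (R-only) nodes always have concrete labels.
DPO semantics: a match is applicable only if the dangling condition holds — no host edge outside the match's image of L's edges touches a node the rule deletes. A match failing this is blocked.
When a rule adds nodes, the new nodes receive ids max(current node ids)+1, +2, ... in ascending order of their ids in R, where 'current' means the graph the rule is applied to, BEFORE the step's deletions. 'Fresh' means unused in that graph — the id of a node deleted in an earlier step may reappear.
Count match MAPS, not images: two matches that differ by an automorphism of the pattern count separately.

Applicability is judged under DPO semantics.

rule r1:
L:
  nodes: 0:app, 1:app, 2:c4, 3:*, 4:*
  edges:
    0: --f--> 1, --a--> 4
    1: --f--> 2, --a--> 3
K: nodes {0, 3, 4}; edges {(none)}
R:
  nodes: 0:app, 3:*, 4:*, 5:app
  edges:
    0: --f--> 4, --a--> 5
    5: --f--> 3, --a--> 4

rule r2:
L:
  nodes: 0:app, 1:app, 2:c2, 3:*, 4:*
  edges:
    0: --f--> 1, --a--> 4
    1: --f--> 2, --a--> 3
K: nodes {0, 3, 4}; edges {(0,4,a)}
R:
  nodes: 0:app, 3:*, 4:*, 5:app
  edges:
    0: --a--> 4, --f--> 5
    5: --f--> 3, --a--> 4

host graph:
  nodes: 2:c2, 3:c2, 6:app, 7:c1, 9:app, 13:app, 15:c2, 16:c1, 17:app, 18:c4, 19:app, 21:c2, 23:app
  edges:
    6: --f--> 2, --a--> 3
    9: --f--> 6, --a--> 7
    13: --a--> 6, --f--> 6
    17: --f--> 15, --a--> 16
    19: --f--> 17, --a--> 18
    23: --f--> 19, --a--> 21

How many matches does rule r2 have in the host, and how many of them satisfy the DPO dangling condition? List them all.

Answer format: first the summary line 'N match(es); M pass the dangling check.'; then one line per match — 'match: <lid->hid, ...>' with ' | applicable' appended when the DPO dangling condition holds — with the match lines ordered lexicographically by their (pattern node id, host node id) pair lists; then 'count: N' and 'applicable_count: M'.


2 match(es); 1 pass the dangling check.
match: 0->9, 1->6, 2->2, 3->3, 4->7
match: 0->19, 1->17, 2->15, 3->16, 4->18 | applicable
count: 2
applicable_count: 1


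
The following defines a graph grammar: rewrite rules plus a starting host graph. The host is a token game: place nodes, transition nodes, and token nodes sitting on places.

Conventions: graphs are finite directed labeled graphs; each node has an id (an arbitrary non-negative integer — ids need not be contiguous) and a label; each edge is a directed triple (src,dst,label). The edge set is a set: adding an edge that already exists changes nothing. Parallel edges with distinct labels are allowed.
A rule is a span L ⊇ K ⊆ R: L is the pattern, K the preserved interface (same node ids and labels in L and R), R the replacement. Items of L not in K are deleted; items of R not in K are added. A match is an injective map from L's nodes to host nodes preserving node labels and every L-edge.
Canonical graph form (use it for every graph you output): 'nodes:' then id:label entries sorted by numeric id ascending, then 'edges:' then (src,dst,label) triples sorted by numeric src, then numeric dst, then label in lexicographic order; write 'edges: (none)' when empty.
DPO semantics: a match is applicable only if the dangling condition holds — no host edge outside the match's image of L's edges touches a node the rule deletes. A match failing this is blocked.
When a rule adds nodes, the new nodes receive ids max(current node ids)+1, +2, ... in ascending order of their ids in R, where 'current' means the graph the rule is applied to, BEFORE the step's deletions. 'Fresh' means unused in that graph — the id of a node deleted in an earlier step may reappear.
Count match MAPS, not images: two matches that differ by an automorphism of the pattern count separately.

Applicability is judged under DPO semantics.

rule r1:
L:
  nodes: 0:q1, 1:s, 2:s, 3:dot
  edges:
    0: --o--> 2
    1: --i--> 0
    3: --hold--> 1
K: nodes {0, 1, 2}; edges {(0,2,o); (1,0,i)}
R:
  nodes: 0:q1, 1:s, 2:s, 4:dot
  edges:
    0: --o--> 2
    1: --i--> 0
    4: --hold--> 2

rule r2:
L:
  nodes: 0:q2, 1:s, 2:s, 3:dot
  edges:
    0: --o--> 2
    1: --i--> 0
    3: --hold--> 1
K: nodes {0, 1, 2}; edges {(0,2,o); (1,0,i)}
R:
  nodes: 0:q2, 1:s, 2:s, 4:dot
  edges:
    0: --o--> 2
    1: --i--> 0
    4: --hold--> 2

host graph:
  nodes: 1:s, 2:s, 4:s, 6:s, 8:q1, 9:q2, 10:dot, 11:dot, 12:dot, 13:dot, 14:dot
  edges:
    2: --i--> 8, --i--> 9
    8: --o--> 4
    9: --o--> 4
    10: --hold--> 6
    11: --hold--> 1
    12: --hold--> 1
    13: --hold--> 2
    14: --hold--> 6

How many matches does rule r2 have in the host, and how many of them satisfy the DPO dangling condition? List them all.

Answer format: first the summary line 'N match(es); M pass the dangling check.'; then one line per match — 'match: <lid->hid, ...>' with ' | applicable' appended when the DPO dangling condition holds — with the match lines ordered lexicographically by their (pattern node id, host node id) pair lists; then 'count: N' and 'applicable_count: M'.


1 match(es); 1 pass the dangling check.
match: 0->9, 1->2, 2->4, 3->13 | applicable
count: 1
applicable_count: 1


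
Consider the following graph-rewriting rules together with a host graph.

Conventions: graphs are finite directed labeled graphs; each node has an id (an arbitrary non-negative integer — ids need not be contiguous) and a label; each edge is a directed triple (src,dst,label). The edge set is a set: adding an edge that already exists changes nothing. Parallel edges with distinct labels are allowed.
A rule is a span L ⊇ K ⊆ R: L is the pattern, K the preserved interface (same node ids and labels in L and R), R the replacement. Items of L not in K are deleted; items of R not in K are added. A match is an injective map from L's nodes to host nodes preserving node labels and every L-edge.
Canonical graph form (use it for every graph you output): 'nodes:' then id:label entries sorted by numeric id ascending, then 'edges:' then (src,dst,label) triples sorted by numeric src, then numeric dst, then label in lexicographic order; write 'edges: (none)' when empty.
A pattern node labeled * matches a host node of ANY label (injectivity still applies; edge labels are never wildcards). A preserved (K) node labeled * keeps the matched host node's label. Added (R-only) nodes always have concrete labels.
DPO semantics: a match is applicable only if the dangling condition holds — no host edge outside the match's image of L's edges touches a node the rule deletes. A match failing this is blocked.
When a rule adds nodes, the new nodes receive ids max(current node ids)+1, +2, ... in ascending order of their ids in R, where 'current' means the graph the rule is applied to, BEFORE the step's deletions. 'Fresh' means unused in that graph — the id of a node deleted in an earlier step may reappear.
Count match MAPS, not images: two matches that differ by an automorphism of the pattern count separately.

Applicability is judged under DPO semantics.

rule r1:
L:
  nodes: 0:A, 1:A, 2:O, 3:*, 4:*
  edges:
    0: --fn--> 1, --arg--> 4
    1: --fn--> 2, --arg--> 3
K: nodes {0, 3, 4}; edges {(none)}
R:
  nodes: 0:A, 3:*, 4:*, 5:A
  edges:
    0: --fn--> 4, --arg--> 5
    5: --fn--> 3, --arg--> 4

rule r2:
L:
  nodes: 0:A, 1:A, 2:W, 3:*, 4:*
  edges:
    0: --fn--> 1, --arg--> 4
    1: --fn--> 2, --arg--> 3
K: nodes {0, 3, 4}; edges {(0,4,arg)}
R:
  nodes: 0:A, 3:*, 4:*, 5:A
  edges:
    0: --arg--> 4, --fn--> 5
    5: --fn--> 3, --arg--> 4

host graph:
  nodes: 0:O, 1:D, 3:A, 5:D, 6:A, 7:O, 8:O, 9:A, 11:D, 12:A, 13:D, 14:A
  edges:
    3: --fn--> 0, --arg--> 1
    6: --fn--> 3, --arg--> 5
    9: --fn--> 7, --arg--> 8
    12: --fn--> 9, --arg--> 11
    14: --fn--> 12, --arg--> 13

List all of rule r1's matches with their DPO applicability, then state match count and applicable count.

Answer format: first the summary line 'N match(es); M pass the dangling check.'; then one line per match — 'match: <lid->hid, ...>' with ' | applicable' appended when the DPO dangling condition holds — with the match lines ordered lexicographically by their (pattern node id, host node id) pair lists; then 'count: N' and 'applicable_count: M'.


2 match(es); 2 pass the dangling check.
match: 0->6, 1->3, 2->0, 3->1, 4->5 | applicable
match: 0->12, 1->9, 2->7, 3->8, 4->11 | applicable
count: 2
applicable_count: 2


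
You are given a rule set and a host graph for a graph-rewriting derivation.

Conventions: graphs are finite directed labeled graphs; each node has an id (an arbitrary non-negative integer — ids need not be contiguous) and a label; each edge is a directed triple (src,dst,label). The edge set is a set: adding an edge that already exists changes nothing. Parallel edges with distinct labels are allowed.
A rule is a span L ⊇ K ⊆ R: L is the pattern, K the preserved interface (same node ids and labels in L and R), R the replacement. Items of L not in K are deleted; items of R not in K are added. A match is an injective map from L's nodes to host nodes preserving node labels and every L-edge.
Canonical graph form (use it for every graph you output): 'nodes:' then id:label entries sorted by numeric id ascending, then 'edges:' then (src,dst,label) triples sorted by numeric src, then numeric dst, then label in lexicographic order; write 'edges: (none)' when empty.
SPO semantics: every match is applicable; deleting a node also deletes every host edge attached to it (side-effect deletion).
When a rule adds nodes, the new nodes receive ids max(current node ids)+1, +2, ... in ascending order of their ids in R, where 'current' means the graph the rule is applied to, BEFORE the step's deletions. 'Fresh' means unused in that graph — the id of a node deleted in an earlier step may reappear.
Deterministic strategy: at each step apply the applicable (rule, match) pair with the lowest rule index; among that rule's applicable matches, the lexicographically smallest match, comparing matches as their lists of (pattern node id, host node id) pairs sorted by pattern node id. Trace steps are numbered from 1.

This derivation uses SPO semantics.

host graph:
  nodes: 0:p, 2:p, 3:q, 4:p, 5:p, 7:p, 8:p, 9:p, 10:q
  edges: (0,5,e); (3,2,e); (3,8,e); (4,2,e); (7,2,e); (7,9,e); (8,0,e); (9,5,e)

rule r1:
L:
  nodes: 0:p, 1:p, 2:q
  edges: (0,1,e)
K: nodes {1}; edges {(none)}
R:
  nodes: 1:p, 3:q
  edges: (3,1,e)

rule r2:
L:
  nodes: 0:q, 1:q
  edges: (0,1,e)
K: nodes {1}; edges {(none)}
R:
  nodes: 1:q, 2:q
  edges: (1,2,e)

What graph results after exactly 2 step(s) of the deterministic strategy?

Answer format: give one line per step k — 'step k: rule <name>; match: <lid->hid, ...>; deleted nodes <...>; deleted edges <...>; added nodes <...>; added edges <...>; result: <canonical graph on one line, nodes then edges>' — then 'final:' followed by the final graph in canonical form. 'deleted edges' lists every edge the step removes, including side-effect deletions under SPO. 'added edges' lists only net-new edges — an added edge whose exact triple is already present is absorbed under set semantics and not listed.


step 1: rule r1; match: 0->0, 1->5, 2->3; deleted nodes 0, 3; deleted edges (0,5,e); (3,2,e); (3,8,e); (8,0,e); added nodes 11; added edges (11,5,e); result: nodes: 2:p, 4:p, 5:p, 7:p, 8:p, 9:p, 10:q, 11:q edges: (4,2,e); (7,2,e); (7,9,e); (9,5,e); (11,5,e)
step 2: rule r1; match: 0->4, 1->2, 2->10; deleted nodes 4, 10; deleted edges (4,2,e); added nodes 12; added edges (12,2,e); result: nodes: 2:p, 5:p, 7:p, 8:p, 9:p, 11:q, 12:q edges: (7,2,e); (7,9,e); (9,5,e); (11,5,e); (12,2,e)
final:
nodes: 2:p, 5:p, 7:p, 8:p, 9:p, 11:q, 12:q
edges: (7,2,e); (7,9,e); (9,5,e); (11,5,e); (12,2,e)


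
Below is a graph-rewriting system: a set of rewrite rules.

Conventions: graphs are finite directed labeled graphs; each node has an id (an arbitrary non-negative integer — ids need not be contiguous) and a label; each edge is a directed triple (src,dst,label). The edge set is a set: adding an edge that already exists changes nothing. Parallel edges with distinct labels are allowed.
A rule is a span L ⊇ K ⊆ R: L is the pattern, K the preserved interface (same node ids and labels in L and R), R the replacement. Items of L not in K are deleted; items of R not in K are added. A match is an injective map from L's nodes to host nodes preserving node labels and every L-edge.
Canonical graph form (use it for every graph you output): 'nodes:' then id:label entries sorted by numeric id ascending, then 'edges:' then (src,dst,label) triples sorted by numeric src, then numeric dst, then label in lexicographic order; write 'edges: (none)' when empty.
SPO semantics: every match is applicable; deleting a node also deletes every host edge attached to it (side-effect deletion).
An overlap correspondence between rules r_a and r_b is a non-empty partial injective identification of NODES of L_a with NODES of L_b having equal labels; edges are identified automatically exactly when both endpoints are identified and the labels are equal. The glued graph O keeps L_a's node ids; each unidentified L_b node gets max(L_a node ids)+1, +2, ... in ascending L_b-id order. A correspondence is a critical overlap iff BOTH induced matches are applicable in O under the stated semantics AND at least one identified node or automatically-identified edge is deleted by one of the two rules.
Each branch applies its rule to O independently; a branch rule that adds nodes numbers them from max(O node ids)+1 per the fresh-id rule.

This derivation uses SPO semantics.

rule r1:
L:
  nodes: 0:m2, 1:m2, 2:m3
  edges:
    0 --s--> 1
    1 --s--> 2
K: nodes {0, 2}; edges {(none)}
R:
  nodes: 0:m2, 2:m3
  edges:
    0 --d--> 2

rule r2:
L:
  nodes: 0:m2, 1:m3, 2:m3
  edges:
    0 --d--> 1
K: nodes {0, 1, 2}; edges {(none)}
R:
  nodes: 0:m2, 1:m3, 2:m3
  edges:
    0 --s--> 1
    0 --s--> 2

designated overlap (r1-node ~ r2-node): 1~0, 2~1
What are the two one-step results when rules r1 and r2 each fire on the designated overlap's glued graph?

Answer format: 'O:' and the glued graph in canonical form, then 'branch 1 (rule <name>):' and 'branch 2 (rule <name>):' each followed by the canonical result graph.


O:
nodes: 0:m2, 1:m2, 2:m3, 3:m3
edges: (0,1,s); (1,2,d); (1,2,s)
branch 1 (rule r1):
nodes: 0:m2, 2:m3, 3:m3
edges: (0,2,d)
branch 2 (rule r2):
nodes: 0:m2, 1:m2, 2:m3, 3:m3
edges: (0,1,s); (1,2,s); (1,3,s)


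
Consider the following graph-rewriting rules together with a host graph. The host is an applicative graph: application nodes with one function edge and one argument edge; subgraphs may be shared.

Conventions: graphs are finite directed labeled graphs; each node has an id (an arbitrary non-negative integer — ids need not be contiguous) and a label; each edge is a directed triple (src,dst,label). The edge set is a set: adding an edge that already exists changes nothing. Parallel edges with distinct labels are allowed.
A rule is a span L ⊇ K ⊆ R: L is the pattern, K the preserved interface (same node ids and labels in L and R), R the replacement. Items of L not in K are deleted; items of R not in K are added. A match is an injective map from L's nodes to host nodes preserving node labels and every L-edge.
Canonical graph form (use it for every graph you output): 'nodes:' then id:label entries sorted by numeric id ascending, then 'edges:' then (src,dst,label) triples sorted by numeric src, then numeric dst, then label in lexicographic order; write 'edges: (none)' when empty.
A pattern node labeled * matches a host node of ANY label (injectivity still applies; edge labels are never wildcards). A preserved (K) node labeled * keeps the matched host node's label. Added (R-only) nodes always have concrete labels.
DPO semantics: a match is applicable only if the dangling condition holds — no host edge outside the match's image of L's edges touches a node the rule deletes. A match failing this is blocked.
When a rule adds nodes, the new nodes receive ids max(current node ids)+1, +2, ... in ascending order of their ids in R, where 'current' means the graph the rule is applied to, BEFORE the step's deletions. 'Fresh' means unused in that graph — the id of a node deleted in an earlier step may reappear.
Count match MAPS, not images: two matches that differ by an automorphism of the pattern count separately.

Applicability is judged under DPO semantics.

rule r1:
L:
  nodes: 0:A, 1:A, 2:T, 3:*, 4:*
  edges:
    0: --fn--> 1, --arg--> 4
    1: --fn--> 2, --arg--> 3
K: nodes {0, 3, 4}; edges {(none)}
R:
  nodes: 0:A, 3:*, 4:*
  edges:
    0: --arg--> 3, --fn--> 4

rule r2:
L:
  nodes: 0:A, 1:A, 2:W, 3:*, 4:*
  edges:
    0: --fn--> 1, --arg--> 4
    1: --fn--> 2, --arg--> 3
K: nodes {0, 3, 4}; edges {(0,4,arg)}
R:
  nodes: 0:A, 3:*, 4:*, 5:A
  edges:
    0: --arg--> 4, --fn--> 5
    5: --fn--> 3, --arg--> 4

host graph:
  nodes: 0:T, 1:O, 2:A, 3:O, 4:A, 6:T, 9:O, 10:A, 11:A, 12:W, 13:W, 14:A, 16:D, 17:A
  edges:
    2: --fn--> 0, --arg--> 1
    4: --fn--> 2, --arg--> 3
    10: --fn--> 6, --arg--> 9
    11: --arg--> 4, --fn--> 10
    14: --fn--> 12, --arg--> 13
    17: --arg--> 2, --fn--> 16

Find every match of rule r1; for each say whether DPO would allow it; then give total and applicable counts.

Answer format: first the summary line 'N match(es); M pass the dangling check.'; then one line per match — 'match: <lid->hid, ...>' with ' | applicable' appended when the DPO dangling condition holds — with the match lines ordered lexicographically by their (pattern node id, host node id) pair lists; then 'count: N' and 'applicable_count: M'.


2 match(es); 1 pass the dangling check.
match: 0->4, 1->2, 2->0, 3->1, 4->3
match: 0->11, 1->10, 2->6, 3->9, 4->4 | applicable
count: 2
applicable_count: 1


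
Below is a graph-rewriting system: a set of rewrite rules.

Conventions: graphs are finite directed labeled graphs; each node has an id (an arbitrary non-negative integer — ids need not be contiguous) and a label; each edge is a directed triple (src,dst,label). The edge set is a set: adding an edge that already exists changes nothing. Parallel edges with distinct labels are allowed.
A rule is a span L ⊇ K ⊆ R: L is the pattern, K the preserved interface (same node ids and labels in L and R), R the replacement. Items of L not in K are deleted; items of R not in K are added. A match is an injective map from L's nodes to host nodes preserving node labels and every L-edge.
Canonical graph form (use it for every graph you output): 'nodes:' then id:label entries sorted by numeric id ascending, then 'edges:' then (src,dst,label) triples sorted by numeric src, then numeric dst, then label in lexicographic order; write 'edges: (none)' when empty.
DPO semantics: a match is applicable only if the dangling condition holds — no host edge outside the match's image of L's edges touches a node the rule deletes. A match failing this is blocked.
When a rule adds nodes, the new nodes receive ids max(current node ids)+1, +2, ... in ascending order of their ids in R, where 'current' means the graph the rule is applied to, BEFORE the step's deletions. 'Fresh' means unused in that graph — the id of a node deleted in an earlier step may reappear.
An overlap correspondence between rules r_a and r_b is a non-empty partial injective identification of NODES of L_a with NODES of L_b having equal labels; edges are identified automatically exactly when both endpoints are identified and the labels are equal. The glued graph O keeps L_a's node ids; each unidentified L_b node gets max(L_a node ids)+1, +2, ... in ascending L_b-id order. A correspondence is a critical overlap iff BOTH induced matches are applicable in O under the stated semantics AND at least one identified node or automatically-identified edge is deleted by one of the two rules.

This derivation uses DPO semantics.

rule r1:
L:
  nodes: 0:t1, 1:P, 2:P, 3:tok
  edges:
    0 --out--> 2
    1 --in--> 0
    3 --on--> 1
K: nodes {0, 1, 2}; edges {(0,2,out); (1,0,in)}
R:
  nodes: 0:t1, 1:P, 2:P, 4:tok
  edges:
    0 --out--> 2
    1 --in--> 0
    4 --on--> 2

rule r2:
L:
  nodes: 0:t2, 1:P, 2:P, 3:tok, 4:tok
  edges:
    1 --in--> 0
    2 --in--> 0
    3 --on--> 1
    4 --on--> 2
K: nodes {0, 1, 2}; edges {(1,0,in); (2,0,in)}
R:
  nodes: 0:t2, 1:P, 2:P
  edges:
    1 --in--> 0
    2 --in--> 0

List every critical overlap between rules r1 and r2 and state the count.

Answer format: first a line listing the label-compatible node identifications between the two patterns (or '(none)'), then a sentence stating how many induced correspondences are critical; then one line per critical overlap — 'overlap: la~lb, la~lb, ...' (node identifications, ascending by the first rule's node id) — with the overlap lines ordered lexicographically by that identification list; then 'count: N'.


label-compatible node identifications between L(r1) and L(r2): 1~1, 1~2, 2~1, 2~2, 3~3, 3~4
4 of the induced correspondences are critical overlaps of r1 and r2.
overlap: 1~1, 2~2, 3~3
overlap: 1~1, 3~3
overlap: 1~2, 2~1, 3~4
overlap: 1~2, 3~4
count: 4


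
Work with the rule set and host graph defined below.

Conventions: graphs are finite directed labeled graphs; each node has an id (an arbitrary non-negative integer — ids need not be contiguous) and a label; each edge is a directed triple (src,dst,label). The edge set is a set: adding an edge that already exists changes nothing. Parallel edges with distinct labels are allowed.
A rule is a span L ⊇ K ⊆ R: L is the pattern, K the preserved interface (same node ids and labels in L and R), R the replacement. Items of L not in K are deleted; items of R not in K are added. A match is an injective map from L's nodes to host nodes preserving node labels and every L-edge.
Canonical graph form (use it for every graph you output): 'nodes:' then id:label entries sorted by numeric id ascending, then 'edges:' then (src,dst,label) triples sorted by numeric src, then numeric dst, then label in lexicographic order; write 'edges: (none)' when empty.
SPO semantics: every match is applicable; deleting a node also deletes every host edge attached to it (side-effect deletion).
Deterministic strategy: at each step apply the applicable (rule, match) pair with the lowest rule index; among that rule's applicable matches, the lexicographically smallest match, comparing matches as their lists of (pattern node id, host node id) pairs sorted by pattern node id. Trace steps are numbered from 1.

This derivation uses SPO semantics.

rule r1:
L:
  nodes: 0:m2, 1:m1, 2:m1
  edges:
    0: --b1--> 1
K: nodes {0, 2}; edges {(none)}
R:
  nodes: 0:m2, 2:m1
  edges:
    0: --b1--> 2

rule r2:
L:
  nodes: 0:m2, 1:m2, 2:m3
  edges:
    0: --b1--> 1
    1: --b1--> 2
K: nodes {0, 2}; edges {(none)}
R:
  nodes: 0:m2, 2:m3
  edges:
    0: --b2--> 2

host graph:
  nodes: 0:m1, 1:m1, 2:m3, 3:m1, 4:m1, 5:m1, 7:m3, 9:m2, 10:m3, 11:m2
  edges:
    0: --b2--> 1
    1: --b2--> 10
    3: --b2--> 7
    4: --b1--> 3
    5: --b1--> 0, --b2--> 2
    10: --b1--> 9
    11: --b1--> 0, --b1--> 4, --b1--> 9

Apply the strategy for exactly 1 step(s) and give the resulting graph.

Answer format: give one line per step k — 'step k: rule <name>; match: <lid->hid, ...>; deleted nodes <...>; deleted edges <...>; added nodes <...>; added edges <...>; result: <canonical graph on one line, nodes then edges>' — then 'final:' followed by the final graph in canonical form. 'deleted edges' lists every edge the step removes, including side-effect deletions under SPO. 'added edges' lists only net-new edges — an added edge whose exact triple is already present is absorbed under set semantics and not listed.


step 1: rule r1; match: 0->11, 1->0, 2->1; deleted nodes 0; deleted edges (0,1,b2); (5,0,b1); (11,0,b1); added nodes (none); added edges (11,1,b1); result: nodes: 1:m1, 2:m3, 3:m1, 4:m1, 5:m1, 7:m3, 9:m2, 10:m3, 11:m2 edges: (1,10,b2); (3,7,b2); (4,3,b1); (5,2,b2); (10,9,b1); (11,1,b1); (11,4,b1); (11,9,b1)
final:
nodes: 1:m1, 2:m3, 3:m1, 4:m1, 5:m1, 7:m3, 9:m2, 10:m3, 11:m2
edges: (1,10,b2); (3,7,b2); (4,3,b1); (5,2,b2); (10,9,b1); (11,1,b1); (11,4,b1); (11,9,b1)
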